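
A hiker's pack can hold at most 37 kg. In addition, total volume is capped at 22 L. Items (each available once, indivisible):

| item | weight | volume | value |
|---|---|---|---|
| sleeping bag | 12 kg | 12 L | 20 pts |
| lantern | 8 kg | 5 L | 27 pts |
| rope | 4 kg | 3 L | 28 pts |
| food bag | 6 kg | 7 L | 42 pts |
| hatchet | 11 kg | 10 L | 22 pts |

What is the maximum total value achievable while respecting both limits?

Feasible sets respecting both limits:
- lantern+rope+food bag: weight 18, volume 15, value 97
- rope+food bag+hatchet: weight 21, volume 20, value 92
- lantern+food bag+hatchet: weight 25, volume 22, value 91
Best: 97 pts.

97 pts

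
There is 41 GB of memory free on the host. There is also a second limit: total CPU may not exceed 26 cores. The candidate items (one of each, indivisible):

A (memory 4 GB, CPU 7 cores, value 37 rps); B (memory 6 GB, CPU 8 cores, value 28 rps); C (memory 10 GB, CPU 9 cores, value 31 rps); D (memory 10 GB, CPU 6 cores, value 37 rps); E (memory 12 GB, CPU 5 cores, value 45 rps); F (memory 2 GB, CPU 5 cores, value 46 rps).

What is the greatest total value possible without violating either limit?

Feasible sets respecting both limits:
- A+D+E+F: memory 28, CPU 23, value 165
- A+C+E+F: memory 28, CPU 26, value 159
- C+D+E+F: memory 34, CPU 25, value 159
- A+B+E+F: memory 24, CPU 25, value 156
Best: 165 rps.

165 rps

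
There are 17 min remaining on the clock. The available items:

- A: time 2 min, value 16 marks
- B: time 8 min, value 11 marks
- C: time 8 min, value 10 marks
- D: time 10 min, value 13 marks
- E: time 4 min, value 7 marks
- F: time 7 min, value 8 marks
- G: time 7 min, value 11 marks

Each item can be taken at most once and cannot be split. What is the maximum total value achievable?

38 marks

Check high-value combinations within 17 min:
- A+B+G: time 2+8+7=17, value 16+11+11=38
- A+C+G: time 2+8+7=17, value 16+10+11=37
- A+D+E: time 2+10+4=16, value 16+13+7=36
Best: 38 marks.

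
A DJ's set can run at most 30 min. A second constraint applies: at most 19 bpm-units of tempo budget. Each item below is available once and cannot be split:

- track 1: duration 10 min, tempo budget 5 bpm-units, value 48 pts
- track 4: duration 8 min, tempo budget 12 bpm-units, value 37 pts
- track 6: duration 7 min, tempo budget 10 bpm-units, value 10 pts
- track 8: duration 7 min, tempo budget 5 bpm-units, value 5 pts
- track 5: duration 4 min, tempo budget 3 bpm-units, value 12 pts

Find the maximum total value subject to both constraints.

85 pts

Feasible sets respecting both limits:
- track 1+track 4: duration 18, tempo budget 17, value 85
- track 1+track 6+track 5: duration 21, tempo budget 18, value 70
- track 1+track 8+track 5: duration 21, tempo budget 13, value 65
- track 1+track 5: duration 14, tempo budget 8, value 60
Best: 85 pts.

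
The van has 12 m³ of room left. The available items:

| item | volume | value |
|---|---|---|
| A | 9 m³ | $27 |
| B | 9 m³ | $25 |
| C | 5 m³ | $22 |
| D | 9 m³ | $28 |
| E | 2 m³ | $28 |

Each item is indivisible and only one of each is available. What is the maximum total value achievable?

$56

This is a 0/1 knapsack; check combinations near the capacity.
- D+E: volume 9+2=11, value 28+28=56
- A+E: volume 9+2=11, value 27+28=55
- B+E: volume 9+2=11, value 25+28=53
Best: $56.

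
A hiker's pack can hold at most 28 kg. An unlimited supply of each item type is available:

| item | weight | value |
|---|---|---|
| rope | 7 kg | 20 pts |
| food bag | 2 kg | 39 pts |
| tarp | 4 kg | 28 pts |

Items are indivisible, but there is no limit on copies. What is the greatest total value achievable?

546 pts

Best value-per-unit is food bag at 39/2, and filling with it alone uses weight 14×2=28. No mix of the others beats 14×39 = 546.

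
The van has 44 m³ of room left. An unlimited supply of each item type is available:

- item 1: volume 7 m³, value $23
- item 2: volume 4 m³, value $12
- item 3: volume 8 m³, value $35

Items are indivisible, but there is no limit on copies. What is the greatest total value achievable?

Best value-per-unit is item 3 at 35/8; filling with it alone gives 5×35 = 175.
Optimal mix: 1×item 2 + 5×item 3 → volume 44, value 187.

$187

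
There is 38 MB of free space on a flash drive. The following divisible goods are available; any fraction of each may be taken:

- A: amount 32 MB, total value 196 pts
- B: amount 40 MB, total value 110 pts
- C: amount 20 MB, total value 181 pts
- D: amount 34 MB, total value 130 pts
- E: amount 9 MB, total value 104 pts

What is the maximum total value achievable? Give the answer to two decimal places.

Take in order of value per unit:
- E (104/9 per unit): all 9 → value 104, running total 104.00
- C (181/20 per unit): all 20 → value 181, running total 285.00
- A (196/32 per unit): 9 of 32 → value 9×196/32 = 55.1250, running total 340.13
Total 340.13.

340.13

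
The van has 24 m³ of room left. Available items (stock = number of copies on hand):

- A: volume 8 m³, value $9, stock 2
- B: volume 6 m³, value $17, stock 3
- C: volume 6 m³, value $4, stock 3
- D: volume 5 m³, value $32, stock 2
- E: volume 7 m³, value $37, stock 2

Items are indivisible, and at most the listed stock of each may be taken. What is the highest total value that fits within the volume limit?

$138

Best selections within volume 24 and stock limits:
- 2×D + 2×E: volume 24, value 138
- 1×B + 2×D + 1×E: volume 23, value 118
- 1×D + 2×E: volume 19, value 106
Best: $138.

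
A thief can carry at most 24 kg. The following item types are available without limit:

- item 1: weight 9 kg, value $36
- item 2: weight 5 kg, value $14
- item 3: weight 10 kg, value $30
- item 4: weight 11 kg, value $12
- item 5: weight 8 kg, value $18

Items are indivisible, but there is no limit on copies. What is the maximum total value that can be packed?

Best value-per-unit is item 1 at 36/9; filling with it alone gives 2×36 = 72.
Optimal mix: 2×item 1 + 1×item 2 → weight 23, value 86.

$86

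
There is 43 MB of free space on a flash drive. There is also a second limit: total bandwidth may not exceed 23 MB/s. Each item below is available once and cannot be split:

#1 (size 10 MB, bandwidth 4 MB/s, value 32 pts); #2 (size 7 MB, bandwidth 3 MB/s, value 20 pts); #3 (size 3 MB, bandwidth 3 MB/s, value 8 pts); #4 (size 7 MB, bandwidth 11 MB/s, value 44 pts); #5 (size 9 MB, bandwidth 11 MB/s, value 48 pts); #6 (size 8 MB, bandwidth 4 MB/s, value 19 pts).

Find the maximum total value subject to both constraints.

Feasible sets respecting both limits:
- #1+#2+#5+#6: size 34, bandwidth 22, value 119
- #1+#2+#4+#6: size 32, bandwidth 22, value 115
- #1+#2+#3+#5: size 29, bandwidth 21, value 108
Best: 119 pts.

119 pts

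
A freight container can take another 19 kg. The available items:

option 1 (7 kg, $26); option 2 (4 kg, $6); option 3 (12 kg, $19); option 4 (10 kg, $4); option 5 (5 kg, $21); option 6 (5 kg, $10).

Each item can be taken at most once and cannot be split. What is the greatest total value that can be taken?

Check high-value combinations within 19 kg:
- option 1+option 5+option 6: weight 7+5+5=17, value 26+21+10=57
- option 1+option 2+option 5: weight 7+4+5=16, value 26+6+21=53
- option 1+option 5: weight 7+5=12, value 26+21=47
- option 1+option 3: weight 7+12=19, value 26+19=45
Best: $57.

$57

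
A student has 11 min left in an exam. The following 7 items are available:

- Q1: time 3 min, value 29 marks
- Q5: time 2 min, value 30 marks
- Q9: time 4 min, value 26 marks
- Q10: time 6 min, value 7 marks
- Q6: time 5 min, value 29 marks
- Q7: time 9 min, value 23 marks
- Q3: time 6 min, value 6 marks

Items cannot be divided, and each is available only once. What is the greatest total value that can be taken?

88 marks

Check high-value combinations within 11 min:
- Q1+Q5+Q6: time 3+2+5=10, value 29+30+29=88
- Q1+Q5+Q9: time 3+2+4=9, value 29+30+26=85
- Q5+Q9+Q6: time 2+4+5=11, value 30+26+29=85
- Q1+Q5+Q10: time 3+2+6=11, value 29+30+7=66
Best: 88 marks.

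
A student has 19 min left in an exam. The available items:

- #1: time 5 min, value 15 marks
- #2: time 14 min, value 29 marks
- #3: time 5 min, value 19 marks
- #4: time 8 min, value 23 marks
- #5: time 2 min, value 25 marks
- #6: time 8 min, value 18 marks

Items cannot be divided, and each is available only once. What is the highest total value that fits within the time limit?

67 marks

Check high-value combinations within 19 min:
- #3+#4+#5: time 5+8+2=15, value 19+23+25=67
- #4+#5+#6: time 8+2+8=18, value 23+25+18=66
- #1+#4+#5: time 5+8+2=15, value 15+23+25=63
- #3+#5+#6: time 5+2+8=15, value 19+25+18=62
- #1+#3+#5: time 5+5+2=12, value 15+19+25=59
Best: 67 marks.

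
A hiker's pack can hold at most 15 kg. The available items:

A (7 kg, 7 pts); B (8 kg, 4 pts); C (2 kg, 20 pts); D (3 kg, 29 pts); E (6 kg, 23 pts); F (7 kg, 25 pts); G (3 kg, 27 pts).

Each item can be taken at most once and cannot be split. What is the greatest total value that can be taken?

101 pts

This is a 0/1 knapsack; check combinations near the capacity.
- C+D+F+G: weight 2+3+7+3=15, value 20+29+25+27=101
- C+D+E+G: weight 2+3+6+3=14, value 20+29+23+27=99
- A+C+D+G: weight 7+2+3+3=15, value 7+20+29+27=83
- D+F+G: weight 3+7+3=13, value 29+25+27=81
Best: 101 pts.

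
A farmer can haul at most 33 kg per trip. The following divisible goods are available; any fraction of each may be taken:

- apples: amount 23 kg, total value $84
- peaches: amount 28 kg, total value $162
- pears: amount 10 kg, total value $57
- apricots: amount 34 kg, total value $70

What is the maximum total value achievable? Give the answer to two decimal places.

190.50

Take in order of value per unit:
- peaches (162/28 per unit): all 28 → value 162, running total 162.00
- pears (57/10 per unit): 5 of 10 → value 5×57/10 = 28.5000, running total 190.50
Total 190.50.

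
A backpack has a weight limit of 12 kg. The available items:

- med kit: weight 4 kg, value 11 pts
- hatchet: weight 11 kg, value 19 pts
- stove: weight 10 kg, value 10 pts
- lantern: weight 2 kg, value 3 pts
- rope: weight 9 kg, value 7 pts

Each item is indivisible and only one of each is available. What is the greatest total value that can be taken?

19 pts

Check high-value combinations within 12 kg:
- hatchet: weight 11, value 19
- med kit+lantern: weight 4+2=6, value 11+3=14
- stove+lantern: weight 10+2=12, value 10+3=13
- med kit: weight 4, value 11
Best: 19 pts.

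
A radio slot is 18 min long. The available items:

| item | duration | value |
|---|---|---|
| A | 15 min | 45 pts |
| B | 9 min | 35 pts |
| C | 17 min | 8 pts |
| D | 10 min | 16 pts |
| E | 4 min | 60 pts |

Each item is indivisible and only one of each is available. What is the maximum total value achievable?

Check high-value combinations within 18 min:
- B+E: duration 9+4=13, value 35+60=95
- D+E: duration 10+4=14, value 16+60=76
- E: duration 4, value 60
- A: duration 15, value 45
- B: duration 9, value 35
Best: 95 pts.

95 pts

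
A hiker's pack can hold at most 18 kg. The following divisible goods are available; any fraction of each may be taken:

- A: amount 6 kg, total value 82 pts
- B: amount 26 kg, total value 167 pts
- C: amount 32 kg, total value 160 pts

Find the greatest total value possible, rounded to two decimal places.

Take in order of value per unit:
- A (82/6 per unit): all 6 → value 82, running total 82.00
- B (167/26 per unit): 12 of 26 → value 12×167/26 = 77.0769, running total 159.08
Total 159.08.

159.08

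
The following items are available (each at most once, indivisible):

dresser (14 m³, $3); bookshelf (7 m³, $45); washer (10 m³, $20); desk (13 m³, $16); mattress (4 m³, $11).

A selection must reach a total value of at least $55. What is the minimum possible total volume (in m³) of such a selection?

11

Subsets with value ≥ 55, sorted by total volume:
- bookshelf+mattress: volume 11, value 56
- bookshelf+washer: volume 17, value 65
Minimum volume: 11 m³.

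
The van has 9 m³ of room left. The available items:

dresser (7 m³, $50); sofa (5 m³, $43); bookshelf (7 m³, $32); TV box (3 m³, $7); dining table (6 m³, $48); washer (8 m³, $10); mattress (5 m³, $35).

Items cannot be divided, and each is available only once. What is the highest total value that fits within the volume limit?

$55

Check high-value combinations within 9 m³:
- TV box+dining table: volume 3+6=9, value 7+48=55
- dresser: volume 7, value 50
- sofa+TV box: volume 5+3=8, value 43+7=50
- dining table: volume 6, value 48
- sofa: volume 5, value 43
Best: $55.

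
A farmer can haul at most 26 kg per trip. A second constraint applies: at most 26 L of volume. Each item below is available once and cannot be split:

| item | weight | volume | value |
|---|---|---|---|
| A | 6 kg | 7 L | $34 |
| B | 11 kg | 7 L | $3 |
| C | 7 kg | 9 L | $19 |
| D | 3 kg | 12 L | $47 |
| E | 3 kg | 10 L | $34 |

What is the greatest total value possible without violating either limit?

$87

Feasible sets respecting both limits:
- A+C+E: weight 16, volume 26, value 87
- A+B+D: weight 20, volume 26, value 84
- A+D: weight 9, volume 19, value 81
Best: $87.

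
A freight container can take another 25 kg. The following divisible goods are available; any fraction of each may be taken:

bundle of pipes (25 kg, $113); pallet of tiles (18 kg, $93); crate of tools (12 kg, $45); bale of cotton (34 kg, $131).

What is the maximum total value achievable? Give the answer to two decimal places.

Take in order of value per unit:
- pallet of tiles (93/18 per unit): all 18 → value 93, running total 93.00
- bundle of pipes (113/25 per unit): 7 of 25 → value 7×113/25 = 31.6400, running total 124.64
Total 124.64.

124.64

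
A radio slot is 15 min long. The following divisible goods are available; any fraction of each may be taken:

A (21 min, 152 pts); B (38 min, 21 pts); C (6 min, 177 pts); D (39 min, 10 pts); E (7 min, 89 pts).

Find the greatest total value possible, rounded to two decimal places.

Take in order of value per unit:
- C (177/6 per unit): all 6 → value 177, running total 177.00
- E (89/7 per unit): all 7 → value 89, running total 266.00
- A (152/21 per unit): 2 of 21 → value 2×152/21 = 14.4762, running total 280.48
Total 280.48.

280.48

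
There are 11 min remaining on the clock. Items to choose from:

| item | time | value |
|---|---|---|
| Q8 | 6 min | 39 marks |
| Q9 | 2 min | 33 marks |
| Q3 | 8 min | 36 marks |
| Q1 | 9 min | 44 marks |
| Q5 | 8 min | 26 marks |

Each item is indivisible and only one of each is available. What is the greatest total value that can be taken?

77 marks

This is a 0/1 knapsack; check combinations near the capacity.
- Q9+Q1: time 2+9=11, value 33+44=77
- Q8+Q9: time 6+2=8, value 39+33=72
- Q9+Q3: time 2+8=10, value 33+36=69
- Q9+Q5: time 2+8=10, value 33+26=59
- Q1: time 9, value 44
Best: 77 marks.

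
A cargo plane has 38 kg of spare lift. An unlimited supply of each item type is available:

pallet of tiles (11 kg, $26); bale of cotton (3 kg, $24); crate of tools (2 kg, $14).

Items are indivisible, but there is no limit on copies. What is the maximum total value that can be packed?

Best value-per-unit is bale of cotton at 24/3; filling with it alone gives 12×24 = 288.
Optimal mix: 12×bale of cotton + 1×crate of tools → weight 38, value 302.

$302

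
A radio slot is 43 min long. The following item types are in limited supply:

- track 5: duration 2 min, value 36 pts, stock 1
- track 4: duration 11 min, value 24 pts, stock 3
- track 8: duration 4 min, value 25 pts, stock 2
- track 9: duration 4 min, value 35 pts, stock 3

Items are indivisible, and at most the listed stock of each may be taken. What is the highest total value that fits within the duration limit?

Best selections within duration 43 and stock limits:
- 1×track 5 + 1×track 4 + 2×track 8 + 3×track 9: duration 33, value 215
- 1×track 5 + 2×track 4 + 1×track 8 + 3×track 9: duration 40, value 214
- 1×track 5 + 2×track 4 + 2×track 8 + 2×track 9: duration 40, value 204
Best: 215 pts.

215 pts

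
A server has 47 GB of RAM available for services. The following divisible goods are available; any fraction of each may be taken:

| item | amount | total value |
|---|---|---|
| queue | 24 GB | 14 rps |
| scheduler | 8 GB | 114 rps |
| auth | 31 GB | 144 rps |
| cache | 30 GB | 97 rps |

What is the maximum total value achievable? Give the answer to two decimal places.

Take in order of value per unit:
- scheduler (114/8 per unit): all 8 → value 114, running total 114.00
- auth (144/31 per unit): all 31 → value 144, running total 258.00
- cache (97/30 per unit): 8 of 30 → value 8×97/30 = 25.8667, running total 283.87
Total 283.87.

283.87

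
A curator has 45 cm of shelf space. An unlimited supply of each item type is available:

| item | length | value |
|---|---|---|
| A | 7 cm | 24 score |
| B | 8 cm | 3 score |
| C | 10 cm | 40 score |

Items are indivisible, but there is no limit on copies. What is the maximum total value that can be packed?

Best value-per-unit is C at 40/10; filling with it alone gives 4×40 = 160.
Optimal mix: 2×A + 3×C → length 44, value 168.

168 score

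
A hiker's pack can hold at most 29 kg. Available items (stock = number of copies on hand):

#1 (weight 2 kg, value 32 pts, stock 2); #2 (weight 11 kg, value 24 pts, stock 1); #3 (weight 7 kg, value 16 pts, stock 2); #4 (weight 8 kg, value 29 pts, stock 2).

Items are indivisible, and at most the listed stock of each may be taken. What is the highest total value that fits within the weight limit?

138 pts

Best selections within weight 29 and stock limits:
- 2×#1 + 1×#3 + 2×#4: weight 27, value 138
- 2×#1 + 2×#3 + 1×#4: weight 26, value 125
- 2×#1 + 2×#4: weight 20, value 122
Best: 138 pts.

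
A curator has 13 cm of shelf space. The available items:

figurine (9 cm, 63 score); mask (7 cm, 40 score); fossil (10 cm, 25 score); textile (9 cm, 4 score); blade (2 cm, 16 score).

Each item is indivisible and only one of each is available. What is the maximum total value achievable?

79 score

Check high-value combinations within 13 cm:
- figurine+blade: length 9+2=11, value 63+16=79
- figurine: length 9, value 63
- mask+blade: length 7+2=9, value 40+16=56
Best: 79 score.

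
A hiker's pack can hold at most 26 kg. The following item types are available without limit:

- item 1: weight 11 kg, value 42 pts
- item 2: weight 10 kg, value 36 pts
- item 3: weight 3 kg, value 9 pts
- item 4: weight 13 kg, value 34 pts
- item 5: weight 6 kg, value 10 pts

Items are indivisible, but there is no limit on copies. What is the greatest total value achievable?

Best value-per-unit is item 1 at 42/11; filling with it alone gives 2×42 = 84.
Optimal mix: 2×item 1 + 1×item 3 → weight 25, value 93.

93 pts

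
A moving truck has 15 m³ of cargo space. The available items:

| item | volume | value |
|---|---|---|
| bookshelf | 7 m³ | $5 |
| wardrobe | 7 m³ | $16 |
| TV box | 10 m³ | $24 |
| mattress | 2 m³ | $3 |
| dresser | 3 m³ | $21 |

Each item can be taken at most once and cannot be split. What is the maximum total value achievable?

This is a 0/1 knapsack; check combinations near the capacity.
- TV box+mattress+dresser: volume 10+2+3=15, value 24+3+21=48
- TV box+dresser: volume 10+3=13, value 24+21=45
- wardrobe+mattress+dresser: volume 7+2+3=12, value 16+3+21=40
Best: $48.

$48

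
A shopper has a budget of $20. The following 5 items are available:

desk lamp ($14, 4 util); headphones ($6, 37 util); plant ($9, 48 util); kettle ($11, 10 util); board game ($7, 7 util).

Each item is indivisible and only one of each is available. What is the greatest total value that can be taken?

Check high-value combinations within $20:
- headphones+plant: cost 6+9=15, value 37+48=85
- plant+kettle: cost 9+11=20, value 48+10=58
- plant+board game: cost 9+7=16, value 48+7=55
Best: 85 util.

85 util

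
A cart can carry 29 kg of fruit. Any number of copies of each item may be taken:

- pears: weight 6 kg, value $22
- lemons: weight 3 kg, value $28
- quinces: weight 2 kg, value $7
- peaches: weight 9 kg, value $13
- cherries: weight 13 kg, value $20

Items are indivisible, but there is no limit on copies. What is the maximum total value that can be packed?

$259

Best value-per-unit is lemons at 28/3; filling with it alone gives 9×28 = 252.
Optimal mix: 9×lemons + 1×quinces → weight 29, value 259.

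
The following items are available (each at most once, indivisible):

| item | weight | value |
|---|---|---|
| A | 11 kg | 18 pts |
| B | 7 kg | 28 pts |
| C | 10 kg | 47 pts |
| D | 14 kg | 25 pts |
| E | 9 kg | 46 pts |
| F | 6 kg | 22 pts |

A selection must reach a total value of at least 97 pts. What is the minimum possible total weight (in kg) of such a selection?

23

Subsets with value ≥ 97, sorted by total weight:
- B+C+F: weight 23, value 97
- C+E+F: weight 25, value 115
- B+C+E: weight 26, value 121
Minimum weight: 23 kg.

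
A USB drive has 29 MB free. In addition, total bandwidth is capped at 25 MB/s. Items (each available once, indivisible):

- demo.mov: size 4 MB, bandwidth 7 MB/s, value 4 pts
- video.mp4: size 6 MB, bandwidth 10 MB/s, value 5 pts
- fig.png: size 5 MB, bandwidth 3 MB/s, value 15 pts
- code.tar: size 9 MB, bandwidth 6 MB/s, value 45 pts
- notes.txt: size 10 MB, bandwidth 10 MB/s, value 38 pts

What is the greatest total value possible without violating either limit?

98 pts

Feasible sets respecting both limits:
- fig.png+code.tar+notes.txt: size 24, bandwidth 19, value 98
- demo.mov+code.tar+notes.txt: size 23, bandwidth 23, value 87
- code.tar+notes.txt: size 19, bandwidth 16, value 83
- video.mp4+fig.png+code.tar: size 20, bandwidth 19, value 65
Best: 98 pts.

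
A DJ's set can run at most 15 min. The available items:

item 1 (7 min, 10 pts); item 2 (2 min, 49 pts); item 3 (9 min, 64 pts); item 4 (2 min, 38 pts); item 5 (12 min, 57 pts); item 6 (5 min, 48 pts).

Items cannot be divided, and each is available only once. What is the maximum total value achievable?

Check high-value combinations within 15 min:
- item 2+item 3+item 4: duration 2+9+2=13, value 49+64+38=151
- item 2+item 4+item 6: duration 2+2+5=9, value 49+38+48=135
- item 2+item 3: duration 2+9=11, value 49+64=113
- item 3+item 6: duration 9+5=14, value 64+48=112
- item 1+item 2+item 6: duration 7+2+5=14, value 10+49+48=107
Best: 151 pts.

151 pts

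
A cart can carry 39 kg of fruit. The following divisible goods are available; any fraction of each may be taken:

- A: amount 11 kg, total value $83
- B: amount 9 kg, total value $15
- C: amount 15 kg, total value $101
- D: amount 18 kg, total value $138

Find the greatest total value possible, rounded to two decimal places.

288.33

Take in order of value per unit:
- D (138/18 per unit): all 18 → value 138, running total 138.00
- A (83/11 per unit): all 11 → value 83, running total 221.00
- C (101/15 per unit): 10 of 15 → value 10×101/15 = 67.3333, running total 288.33
Total 288.33.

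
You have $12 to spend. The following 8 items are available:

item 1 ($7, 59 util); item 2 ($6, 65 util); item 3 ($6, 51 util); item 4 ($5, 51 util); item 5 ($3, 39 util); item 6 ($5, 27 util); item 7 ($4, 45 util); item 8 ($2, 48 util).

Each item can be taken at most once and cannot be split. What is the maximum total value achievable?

This is a 0/1 knapsack; check combinations near the capacity.
- item 2+item 7+item 8: cost 6+4+2=12, value 65+45+48=158
- item 2+item 5+item 8: cost 6+3+2=11, value 65+39+48=152
- item 1+item 5+item 8: cost 7+3+2=12, value 59+39+48=146
- item 4+item 7+item 8: cost 5+4+2=11, value 51+45+48=144
- item 3+item 7+item 8: cost 6+4+2=12, value 51+45+48=144
Best: 158 util.

158 util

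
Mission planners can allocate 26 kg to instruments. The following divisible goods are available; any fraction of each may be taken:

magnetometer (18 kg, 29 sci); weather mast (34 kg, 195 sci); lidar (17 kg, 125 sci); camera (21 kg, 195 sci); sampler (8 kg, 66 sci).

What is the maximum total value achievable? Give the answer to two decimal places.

Take in order of value per unit:
- camera (195/21 per unit): all 21 → value 195, running total 195.00
- sampler (66/8 per unit): 5 of 8 → value 5×66/8 = 41.2500, running total 236.25
Total 236.25.

236.25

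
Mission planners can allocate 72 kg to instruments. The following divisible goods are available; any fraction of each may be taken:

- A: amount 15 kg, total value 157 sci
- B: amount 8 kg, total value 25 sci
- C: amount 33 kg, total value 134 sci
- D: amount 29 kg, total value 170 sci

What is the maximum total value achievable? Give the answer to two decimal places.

440.70

Take in order of value per unit:
- A (157/15 per unit): all 15 → value 157, running total 157.00
- D (170/29 per unit): all 29 → value 170, running total 327.00
- C (134/33 per unit): 28 of 33 → value 28×134/33 = 113.6970, running total 440.70
Total 440.70.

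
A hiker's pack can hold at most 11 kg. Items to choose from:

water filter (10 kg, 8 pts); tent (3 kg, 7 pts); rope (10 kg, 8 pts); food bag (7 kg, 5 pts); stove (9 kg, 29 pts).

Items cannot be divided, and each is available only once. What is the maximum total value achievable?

This is a 0/1 knapsack; check combinations near the capacity.
- stove: weight 9, value 29
- tent+food bag: weight 3+7=10, value 7+5=12
- water filter: weight 10, value 8
- rope: weight 10, value 8
- tent: weight 3, value 7
Best: 29 pts.

29 pts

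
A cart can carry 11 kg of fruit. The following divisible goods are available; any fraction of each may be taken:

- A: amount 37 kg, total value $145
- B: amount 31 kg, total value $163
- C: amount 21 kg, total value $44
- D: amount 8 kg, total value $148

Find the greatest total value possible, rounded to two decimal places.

Take in order of value per unit:
- D (148/8 per unit): all 8 → value 148, running total 148.00
- B (163/31 per unit): 3 of 31 → value 3×163/31 = 15.7742, running total 163.77
Total 163.77.

163.77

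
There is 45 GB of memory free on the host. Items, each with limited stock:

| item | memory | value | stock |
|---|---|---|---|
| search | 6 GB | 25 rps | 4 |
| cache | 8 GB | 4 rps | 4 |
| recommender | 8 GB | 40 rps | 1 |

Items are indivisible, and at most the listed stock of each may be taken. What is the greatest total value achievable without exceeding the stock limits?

144 rps

Best selections within memory 45 and stock limits:
- 4×search + 1×cache + 1×recommender: memory 40, value 144
- 4×search + 1×recommender: memory 32, value 140
- 3×search + 2×cache + 1×recommender: memory 42, value 123
Best: 144 rps.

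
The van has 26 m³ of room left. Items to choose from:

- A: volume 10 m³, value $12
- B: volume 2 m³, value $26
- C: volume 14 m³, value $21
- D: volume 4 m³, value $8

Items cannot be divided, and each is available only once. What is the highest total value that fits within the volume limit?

This is a 0/1 knapsack; check combinations near the capacity.
- A+B+C: volume 10+2+14=26, value 12+26+21=59
- B+C+D: volume 2+14+4=20, value 26+21+8=55
- B+C: volume 2+14=16, value 26+21=47
Best: $59.

$59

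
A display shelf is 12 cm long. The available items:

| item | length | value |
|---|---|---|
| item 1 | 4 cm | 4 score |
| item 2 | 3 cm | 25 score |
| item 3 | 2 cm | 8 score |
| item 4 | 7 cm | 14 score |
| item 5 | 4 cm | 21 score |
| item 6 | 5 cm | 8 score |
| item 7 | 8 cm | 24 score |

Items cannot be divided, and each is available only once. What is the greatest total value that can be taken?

54 score

Check high-value combinations within 12 cm:
- item 2+item 3+item 5: length 3+2+4=9, value 25+8+21=54
- item 2+item 5+item 6: length 3+4+5=12, value 25+21+8=54
- item 1+item 2+item 5: length 4+3+4=11, value 4+25+21=50
Best: 54 score.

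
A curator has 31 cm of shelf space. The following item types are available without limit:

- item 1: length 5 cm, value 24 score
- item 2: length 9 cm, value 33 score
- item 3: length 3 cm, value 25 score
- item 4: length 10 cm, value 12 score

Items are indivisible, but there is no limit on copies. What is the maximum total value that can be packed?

250 score

Best value-per-unit is item 3 at 25/3, and filling with it alone uses length 10×3=30. No mix of the others beats 10×25 = 250.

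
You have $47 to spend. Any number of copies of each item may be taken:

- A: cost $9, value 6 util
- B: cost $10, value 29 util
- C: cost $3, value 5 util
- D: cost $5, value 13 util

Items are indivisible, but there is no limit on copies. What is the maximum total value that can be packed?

Best value-per-unit is B at 29/10; filling with it alone gives 4×29 = 116.
Optimal mix: 4×B + 1×D → cost 45, value 129.

129 util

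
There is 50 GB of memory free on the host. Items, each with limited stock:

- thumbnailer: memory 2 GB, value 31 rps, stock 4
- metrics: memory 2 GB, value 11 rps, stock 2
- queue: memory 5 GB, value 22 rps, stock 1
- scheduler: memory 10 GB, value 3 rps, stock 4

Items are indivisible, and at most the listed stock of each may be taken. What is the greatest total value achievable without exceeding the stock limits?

177 rps

Best selections within memory 50 and stock limits:
- 4×thumbnailer + 2×metrics + 1×queue + 3×scheduler: memory 47, value 177
- 4×thumbnailer + 2×metrics + 1×queue + 2×scheduler: memory 37, value 174
Best: 177 rps.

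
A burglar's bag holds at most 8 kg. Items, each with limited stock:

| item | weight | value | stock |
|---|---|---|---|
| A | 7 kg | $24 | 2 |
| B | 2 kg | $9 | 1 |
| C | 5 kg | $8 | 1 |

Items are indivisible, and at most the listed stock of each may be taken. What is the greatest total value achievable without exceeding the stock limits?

Best selections within weight 8 and stock limits:
- 1×A: weight 7, value 24
- 1×B + 1×C: weight 7, value 17
- 1×B: weight 2, value 9
- 1×C: weight 5, value 8
Best: $24.

$24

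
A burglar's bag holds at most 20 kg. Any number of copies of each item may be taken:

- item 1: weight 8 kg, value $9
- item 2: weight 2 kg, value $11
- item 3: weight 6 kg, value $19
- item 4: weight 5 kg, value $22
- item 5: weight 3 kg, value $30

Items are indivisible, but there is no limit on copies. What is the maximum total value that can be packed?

$191

Best value-per-unit is item 5 at 30/3; filling with it alone gives 6×30 = 180.
Optimal mix: 1×item 2 + 6×item 5 → weight 20, value 191.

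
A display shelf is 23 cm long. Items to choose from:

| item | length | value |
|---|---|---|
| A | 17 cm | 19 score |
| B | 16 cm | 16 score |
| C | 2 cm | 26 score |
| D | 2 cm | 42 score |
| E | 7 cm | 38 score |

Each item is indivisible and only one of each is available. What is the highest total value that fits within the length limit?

106 score

This is a 0/1 knapsack; check combinations near the capacity.
- C+D+E: length 2+2+7=11, value 26+42+38=106
- A+C+D: length 17+2+2=21, value 19+26+42=87
- B+C+D: length 16+2+2=20, value 16+26+42=84
Best: 106 score.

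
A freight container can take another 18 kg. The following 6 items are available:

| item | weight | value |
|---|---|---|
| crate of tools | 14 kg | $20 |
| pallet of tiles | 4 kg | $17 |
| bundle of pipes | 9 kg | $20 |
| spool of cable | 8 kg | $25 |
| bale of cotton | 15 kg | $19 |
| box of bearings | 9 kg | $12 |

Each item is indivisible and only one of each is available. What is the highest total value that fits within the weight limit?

$45

Check high-value combinations within 18 kg:
- bundle of pipes+spool of cable: weight 9+8=17, value 20+25=45
- pallet of tiles+spool of cable: weight 4+8=12, value 17+25=42
- pallet of tiles+bundle of pipes: weight 4+9=13, value 17+20=37
Best: $45.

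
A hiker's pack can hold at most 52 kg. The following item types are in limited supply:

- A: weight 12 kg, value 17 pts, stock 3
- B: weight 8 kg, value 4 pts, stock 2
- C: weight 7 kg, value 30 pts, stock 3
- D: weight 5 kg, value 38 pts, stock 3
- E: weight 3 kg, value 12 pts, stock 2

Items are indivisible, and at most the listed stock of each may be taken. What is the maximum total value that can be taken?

Best selections within weight 52 and stock limits:
- 1×A + 3×C + 3×D + 1×E: weight 51, value 233
- 1×B + 3×C + 3×D + 2×E: weight 50, value 232
- 3×C + 3×D + 2×E: weight 42, value 228
- 1×A + 3×C + 3×D: weight 48, value 221
Best: 233 pts.

233 pts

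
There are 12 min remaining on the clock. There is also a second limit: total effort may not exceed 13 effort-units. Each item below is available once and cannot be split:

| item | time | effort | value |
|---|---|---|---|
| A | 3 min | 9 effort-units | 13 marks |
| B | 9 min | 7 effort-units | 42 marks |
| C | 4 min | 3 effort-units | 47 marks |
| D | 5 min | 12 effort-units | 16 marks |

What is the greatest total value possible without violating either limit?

60 marks

Feasible sets respecting both limits:
- A+C: time 7, effort 12, value 60
- C: time 4, effort 3, value 47
- B: time 9, effort 7, value 42
- D: time 5, effort 12, value 16
Best: 60 marks.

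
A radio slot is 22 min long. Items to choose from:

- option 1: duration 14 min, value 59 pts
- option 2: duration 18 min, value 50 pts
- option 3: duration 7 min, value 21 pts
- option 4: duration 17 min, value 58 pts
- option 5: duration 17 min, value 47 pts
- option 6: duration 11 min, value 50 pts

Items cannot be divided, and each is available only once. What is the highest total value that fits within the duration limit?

80 pts

Check high-value combinations within 22 min:
- option 1+option 3: duration 14+7=21, value 59+21=80
- option 3+option 6: duration 7+11=18, value 21+50=71
- option 1: duration 14, value 59
- option 4: duration 17, value 58
Best: 80 pts.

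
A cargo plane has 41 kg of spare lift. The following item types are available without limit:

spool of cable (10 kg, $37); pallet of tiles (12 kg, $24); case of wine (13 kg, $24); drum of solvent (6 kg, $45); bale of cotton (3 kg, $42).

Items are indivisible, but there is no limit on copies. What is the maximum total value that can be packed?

Best value-per-unit is bale of cotton at 42/3, and filling with it alone uses weight 13×3=39. No mix of the others beats 13×42 = 546.

$546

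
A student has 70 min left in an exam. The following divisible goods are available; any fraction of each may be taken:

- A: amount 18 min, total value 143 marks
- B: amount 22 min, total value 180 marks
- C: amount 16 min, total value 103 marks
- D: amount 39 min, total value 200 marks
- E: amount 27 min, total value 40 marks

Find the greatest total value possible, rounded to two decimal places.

497.79

Take in order of value per unit:
- B (180/22 per unit): all 22 → value 180, running total 180.00
- A (143/18 per unit): all 18 → value 143, running total 323.00
- C (103/16 per unit): all 16 → value 103, running total 426.00
- D (200/39 per unit): 14 of 39 → value 14×200/39 = 71.7949, running total 497.79
Total 497.79.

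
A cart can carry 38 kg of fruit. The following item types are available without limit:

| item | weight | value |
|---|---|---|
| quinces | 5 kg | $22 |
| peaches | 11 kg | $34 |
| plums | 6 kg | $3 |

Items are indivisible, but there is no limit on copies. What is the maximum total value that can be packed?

$154

Best value-per-unit is quinces at 22/5, and filling with it alone uses weight 7×5=35. No mix of the others beats 7×22 = 154.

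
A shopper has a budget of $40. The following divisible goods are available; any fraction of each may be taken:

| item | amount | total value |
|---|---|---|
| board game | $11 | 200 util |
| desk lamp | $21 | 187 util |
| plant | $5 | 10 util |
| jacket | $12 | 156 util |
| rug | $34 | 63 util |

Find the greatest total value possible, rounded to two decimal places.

507.38

Take in order of value per unit:
- board game (200/11 per unit): all 11 → value 200, running total 200.00
- jacket (156/12 per unit): all 12 → value 156, running total 356.00
- desk lamp (187/21 per unit): 17 of 21 → value 17×187/21 = 151.3810, running total 507.38
Total 507.38.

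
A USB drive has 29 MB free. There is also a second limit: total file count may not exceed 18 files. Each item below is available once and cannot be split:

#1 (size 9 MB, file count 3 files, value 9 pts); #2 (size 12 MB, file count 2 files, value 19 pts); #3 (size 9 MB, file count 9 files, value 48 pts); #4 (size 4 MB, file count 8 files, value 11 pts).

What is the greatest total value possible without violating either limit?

67 pts

Feasible sets respecting both limits:
- #2+#3: size 21, file count 11, value 67
- #3+#4: size 13, file count 17, value 59
- #1+#3: size 18, file count 12, value 57
Best: 67 pts.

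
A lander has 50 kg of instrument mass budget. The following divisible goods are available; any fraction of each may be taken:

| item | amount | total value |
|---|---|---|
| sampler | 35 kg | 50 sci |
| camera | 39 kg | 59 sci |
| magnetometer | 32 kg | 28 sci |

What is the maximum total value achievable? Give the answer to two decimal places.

74.71

Take in order of value per unit:
- camera (59/39 per unit): all 39 → value 59, running total 59.00
- sampler (50/35 per unit): 11 of 35 → value 11×50/35 = 15.7143, running total 74.71
Total 74.71.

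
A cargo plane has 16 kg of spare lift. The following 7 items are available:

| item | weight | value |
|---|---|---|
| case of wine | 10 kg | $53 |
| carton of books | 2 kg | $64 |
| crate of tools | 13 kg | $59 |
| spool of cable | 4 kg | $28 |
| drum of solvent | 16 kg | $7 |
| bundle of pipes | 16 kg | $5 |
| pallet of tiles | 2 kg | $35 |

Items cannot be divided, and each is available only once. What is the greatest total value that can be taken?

Check high-value combinations within 16 kg:
- case of wine+carton of books+pallet of tiles: weight 10+2+2=14, value 53+64+35=152
- case of wine+carton of books+spool of cable: weight 10+2+4=16, value 53+64+28=145
- carton of books+spool of cable+pallet of tiles: weight 2+4+2=8, value 64+28+35=127
Best: $152.

$152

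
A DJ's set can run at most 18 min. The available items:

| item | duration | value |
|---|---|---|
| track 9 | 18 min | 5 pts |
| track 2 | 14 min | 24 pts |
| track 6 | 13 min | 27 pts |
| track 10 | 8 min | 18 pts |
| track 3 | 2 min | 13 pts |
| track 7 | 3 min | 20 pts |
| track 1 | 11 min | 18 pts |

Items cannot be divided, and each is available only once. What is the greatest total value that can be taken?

60 pts

This is a 0/1 knapsack; check combinations near the capacity.
- track 6+track 3+track 7: duration 13+2+3=18, value 27+13+20=60
- track 10+track 3+track 7: duration 8+2+3=13, value 18+13+20=51
- track 3+track 7+track 1: duration 2+3+11=16, value 13+20+18=51
Best: 60 pts.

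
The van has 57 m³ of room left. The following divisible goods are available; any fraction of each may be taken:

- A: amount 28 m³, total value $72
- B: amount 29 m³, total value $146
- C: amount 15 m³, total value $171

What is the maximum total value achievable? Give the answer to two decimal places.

350.43

Take in order of value per unit:
- C (171/15 per unit): all 15 → value 171, running total 171.00
- B (146/29 per unit): all 29 → value 146, running total 317.00
- A (72/28 per unit): 13 of 28 → value 13×72/28 = 33.4286, running total 350.43
Total 350.43.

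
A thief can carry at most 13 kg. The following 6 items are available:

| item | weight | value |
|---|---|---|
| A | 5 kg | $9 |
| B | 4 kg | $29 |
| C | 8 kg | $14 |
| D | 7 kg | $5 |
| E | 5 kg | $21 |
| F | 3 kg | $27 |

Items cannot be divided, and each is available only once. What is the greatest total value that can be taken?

Check high-value combinations within 13 kg:
- B+E+F: weight 4+5+3=12, value 29+21+27=77
- A+B+F: weight 5+4+3=12, value 9+29+27=65
- A+E+F: weight 5+5+3=13, value 9+21+27=57
Best: $77.

$77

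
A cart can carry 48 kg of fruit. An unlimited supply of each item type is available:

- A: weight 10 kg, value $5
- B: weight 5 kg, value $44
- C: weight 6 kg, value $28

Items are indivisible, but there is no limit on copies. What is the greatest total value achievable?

Best value-per-unit is B at 44/5, and filling with it alone uses weight 9×5=45. No mix of the others beats 9×44 = 396.

$396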